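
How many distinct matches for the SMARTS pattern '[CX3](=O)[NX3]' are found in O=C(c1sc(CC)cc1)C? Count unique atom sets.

[CX3](=O)[NX3] is the SMARTS for an amide: a carbonyl carbon bonded to a trivalent nitrogen.
No fragment in the molecule satisfies every constraint, giving 0 matches.

0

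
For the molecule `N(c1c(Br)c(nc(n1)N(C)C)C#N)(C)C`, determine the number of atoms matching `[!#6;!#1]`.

6

The query [!#6;!#1] means: not carbon and not hydrogen — any heteroatom.
Check the 15 heavy atoms by environment: 2× n (aromatic) → match; 4× c (aromatic) → no; 3× N → match; 5× C → no; 1× Br → match.
Summing the matching environments: 2 + 3 + 1 = 6 matching atoms.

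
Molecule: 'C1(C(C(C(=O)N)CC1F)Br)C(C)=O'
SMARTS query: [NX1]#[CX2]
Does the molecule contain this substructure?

The pattern [NX1]#[CX2] describes a nitrogen triple-bonded to a two-connected carbon — a nitrile.
The closest candidate here is a primary amide (-C(=O)NH2), but the nitrogen is NX3, not NX1. No other fragment satisfies the full query, so there is no match.

No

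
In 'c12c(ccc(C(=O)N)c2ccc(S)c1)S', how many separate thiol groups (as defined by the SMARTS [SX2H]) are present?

2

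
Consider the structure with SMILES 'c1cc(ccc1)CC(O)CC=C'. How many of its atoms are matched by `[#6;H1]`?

7

The query [#6;H1] means: any carbon bearing exactly one hydrogen.
Check the 12 heavy atoms by environment: 3× C (H2) → no; 2× C (H1) → match; 1× c (aromatic, H0) → no; 5× c (aromatic, H1) → match; 1× O (H1) → no.
Summing the matching environments: 2 + 5 = 7 matching atoms.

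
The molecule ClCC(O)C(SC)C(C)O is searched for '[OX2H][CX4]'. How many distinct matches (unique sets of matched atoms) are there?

2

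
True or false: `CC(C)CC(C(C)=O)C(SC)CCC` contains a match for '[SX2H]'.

False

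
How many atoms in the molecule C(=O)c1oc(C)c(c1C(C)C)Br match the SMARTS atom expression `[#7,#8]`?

The query [#7,#8] means: nitrogen or oxygen (comma = OR).
Check the 12 heavy atoms by environment: 1× o (aromatic) → match; 4× c (aromatic) → no; 1× Br → no; 5× C → no; 1× O → match.
Summing the matching environments: 1 + 1 = 2 matching atoms.

2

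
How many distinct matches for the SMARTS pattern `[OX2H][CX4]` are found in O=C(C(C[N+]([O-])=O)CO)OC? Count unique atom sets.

1

[OX2H][CX4] is the SMARTS for an aliphatic alcohol: a hydroxyl oxygen bound to an sp3 (X4) carbon.
Exactly one fragment in the molecule meets all constraints, giving 1 match.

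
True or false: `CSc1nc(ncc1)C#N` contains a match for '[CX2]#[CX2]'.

False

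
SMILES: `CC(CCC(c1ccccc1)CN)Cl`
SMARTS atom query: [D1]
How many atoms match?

3

Check the 14 heavy atoms by environment: 1× C (D1) → match; 2× C (D3) → no; 3× C (D2) → no; 1× Cl (D1) → match; 1× N (D1) → match; 1× c (aromatic, D3) → no; 5× c (aromatic, D2) → no.
Summing the matching environments: 1 + 1 + 1 = 3 matching atoms.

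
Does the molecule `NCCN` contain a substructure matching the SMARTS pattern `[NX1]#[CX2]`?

The pattern [NX1]#[CX2] describes a nitrogen triple-bonded to a two-connected carbon — a nitrile.
The closest candidate here is a primary amino group (-NH2), but the nitrogen is NX3 (three connections), not NX1 triple-bonded. No other fragment satisfies the full query, so there is no match.

No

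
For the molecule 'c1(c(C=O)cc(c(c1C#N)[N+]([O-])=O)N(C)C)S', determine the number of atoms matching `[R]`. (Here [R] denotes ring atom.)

6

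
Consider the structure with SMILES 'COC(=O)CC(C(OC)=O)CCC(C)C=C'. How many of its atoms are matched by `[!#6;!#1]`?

4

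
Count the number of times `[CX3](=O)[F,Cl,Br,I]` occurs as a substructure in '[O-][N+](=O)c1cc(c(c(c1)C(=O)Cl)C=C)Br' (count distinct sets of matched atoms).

[CX3](=O)[F,Cl,Br,I] is the SMARTS for an acyl halide: a carbonyl carbon bonded to a halogen.
Exactly one fragment in the molecule meets all constraints, giving 1 match.

1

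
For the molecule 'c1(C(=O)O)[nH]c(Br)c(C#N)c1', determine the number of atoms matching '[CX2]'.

1

The query [CX2] means: C with X2: aliphatic carbon with exactly 2 total connections.
Check the 11 heavy atoms by environment: 1× n (aromatic, X3) → no; 4× c (aromatic, X3) → no; 1× C (X2) → match; 1× N (X1) → no; 1× C (X3) → no; 1× O (X1) → no; 1× O (X2) → no; 1× Br (X1) → no.
That gives 1 matching atom.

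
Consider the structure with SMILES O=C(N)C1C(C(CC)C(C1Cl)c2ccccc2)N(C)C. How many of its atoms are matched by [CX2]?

0

The query [CX2] means: C with X2: aliphatic carbon with exactly 2 total connections.
Check the 20 heavy atoms by environment: 9× C (X4) → no; 1× C (X3) → no; 1× O (X1) → no; 2× N (X3) → no; 6× c (aromatic, X3) → no; 1× Cl (X1) → no.
No environment satisfies the query, so 0 matching atoms.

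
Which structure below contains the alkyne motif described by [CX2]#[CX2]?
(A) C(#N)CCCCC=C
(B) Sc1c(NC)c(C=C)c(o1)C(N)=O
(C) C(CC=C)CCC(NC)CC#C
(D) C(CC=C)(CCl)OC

C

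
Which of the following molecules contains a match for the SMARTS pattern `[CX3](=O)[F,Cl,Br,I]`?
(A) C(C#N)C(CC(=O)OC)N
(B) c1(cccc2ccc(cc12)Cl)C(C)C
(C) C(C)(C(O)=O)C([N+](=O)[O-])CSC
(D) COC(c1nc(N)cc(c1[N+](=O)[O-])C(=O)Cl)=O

[CX3](=O)[F,Cl,Br,I] describes a carbonyl carbon bonded to a halogen (an acyl halide).
(A) has a methyl-ester group (-C(=O)OCH3) but the carbonyl is bonded to -O-C, not to a halogen.
(B) has a chloro substituent but the Cl is not on a carbonyl carbon.
(C) has a carboxylic acid group (-C(=O)OH) but the carbonyl is bonded to -OH, not to a halogen.
(D) contains an acyl chloride (-C(=O)Cl), which satisfies every atom and bond constraint.
So the answer is (D).

D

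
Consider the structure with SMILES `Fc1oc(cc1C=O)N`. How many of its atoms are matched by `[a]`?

5

The query [a] means: a matches any aromatic atom.
Check the 9 heavy atoms by environment: 1× o (aromatic) → match; 4× c (aromatic) → match; 1× N → no; 1× F → no; 1× C → no; 1× O → no.
Summing the matching environments: 1 + 4 = 5 matching atoms.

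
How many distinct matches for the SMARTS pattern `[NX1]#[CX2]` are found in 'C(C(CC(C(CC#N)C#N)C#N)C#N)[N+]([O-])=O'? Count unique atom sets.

4

[NX1]#[CX2] is the SMARTS for a nitrile: a nitrogen triple-bonded to a two-connected carbon.
The molecule carries 4 separate instances of a nitrile (-C#N) meeting every constraint; each maps to a distinct set of atoms, giving 4 matches.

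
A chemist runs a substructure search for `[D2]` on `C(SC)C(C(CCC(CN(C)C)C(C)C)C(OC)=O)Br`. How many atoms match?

6

The query [D2] means: atom with exactly two heavy-atom neighbours.
Check the 20 heavy atoms by environment: 4× C (D2) → match; 5× C (D3) → no; 1× O (D1) → no; 1× O (D2) → match; 6× C (D1) → no; 1× Br (D1) → no; 1× N (D3) → no; 1× S (D2) → match.
Summing the matching environments: 4 + 1 + 1 = 6 matching atoms.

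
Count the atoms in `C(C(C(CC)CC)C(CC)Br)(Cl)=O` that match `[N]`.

0

The query [N] means: uppercase N matches aliphatic (non-aromatic) nitrogen only.
Check the 13 heavy atoms by environment: 10× C → no; 1× O → no; 1× Cl → no; 1× Br → no.
No environment satisfies the query, so 0 matching atoms.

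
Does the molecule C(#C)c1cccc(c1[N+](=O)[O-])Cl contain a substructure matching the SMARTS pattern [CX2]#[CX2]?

The pattern [CX2]#[CX2] describes a carbon-carbon triple bond — an alkyne.
The molecule carries an ethynyl group (-C#CH), whose atoms satisfy every constraint of the query, so the pattern matches.

Yes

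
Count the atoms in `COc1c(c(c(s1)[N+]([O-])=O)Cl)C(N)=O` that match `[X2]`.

2

The query [X2] means: any atom with exactly two total connections (bonds + H).
Check the 14 heavy atoms by environment: 1× s (aromatic, X2) → match; 4× c (aromatic, X3) → no; 1× N (charge +1, X3) → no; 1× O (charge -1, X1) → no; 2× O (X1) → no; 1× C (X3) → no; 1× N (X3) → no; 1× Cl (X1) → no; 1× O (X2) → match; 1× C (X4) → no.
Summing the matching environments: 1 + 1 = 2 matching atoms.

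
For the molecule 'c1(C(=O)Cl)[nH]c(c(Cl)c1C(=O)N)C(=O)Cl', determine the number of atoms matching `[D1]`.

The query [D1] means: atom with exactly one heavy-atom neighbour (degree 1).
Check the 15 heavy atoms by environment: 1× n (aromatic, D2) → no; 4× c (aromatic, D3) → no; 3× Cl (D1) → match; 3× C (D3) → no; 3× O (D1) → match; 1× N (D1) → match.
Summing the matching environments: 3 + 3 + 1 = 7 matching atoms.

7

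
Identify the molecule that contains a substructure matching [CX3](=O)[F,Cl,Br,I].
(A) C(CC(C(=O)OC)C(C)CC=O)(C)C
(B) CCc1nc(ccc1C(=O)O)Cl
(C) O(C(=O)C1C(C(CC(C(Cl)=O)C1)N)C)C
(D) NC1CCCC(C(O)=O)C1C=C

[CX3](=O)[F,Cl,Br,I] describes a carbonyl carbon bonded to a halogen (an acyl halide).
(A) has a methyl-ester group (-C(=O)OCH3) but the carbonyl is bonded to -O-C, not to a halogen.
(B) has a chloro substituent but the Cl is not on a carbonyl carbon.
(C) contains an acyl chloride (-C(=O)Cl), which satisfies every atom and bond constraint.
(D) has a carboxylic acid group (-C(=O)OH) but the carbonyl is bonded to -OH, not to a halogen.
So the answer is (C).

C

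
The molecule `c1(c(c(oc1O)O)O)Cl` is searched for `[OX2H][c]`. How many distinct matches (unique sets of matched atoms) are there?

3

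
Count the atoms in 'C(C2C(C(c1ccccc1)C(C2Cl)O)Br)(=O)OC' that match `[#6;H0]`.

2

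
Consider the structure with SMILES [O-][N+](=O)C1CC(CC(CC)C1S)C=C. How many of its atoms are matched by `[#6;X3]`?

The query [#6;X3] means: any carbon (aromatic or not) with three total connections.
Check the 14 heavy atoms by environment: 8× C (X4) → no; 1× S (X2) → no; 2× C (X3) → match; 1× N (charge +1, X3) → no; 1× O (charge -1, X1) → no; 1× O (X1) → no.
That gives 2 matching atoms.

2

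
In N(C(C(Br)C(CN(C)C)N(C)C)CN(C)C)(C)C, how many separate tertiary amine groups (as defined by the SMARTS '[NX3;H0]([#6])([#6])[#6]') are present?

4

[NX3;H0]([#6])([#6])[#6] is the SMARTS for a tertiary amine: a trivalent nitrogen with no H, bonded to three carbons.
The molecule carries 4 separate instances of a dimethylamino group (-N(CH3)2) meeting every constraint; each maps to a distinct set of atoms, giving 4 matches.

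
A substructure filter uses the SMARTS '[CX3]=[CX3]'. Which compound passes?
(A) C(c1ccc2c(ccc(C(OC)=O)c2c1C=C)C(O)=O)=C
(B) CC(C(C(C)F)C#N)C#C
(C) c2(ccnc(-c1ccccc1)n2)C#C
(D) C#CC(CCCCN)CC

[CX3]=[CX3] describes a non-aromatic C=C double bond between two sp2 carbons (an alkene).
(A) contains a vinyl group (-CH=CH2), which satisfies every atom and bond constraint.
(B) has an ethynyl group (-C#CH) but the C-C bond is a triple bond, not a double bond.
(C) has an ethynyl group (-C#CH) but the C-C bond is a triple bond, not a double bond.
(D) has an ethynyl group (-C#CH) but the C-C bond is a triple bond, not a double bond.
So the answer is (A).

A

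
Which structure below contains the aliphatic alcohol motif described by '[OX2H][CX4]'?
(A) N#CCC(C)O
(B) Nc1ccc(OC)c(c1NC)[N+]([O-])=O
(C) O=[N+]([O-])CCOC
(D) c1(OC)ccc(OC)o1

A

[OX2H][CX4] describes a hydroxyl oxygen bound to an sp3 (X4) carbon (an aliphatic alcohol).
(A) contains a hydroxyl group (-OH), which satisfies every atom and bond constraint.
(B) has a methoxy ether (-OCH3) but the oxygen has H0 (ether), not H1.
(C) has a methoxy ether (-OCH3) but the oxygen has H0 (ether), not H1.
(D) has a methoxy ether (-OCH3) but the oxygen has H0 (ether), not H1.
So the answer is (A).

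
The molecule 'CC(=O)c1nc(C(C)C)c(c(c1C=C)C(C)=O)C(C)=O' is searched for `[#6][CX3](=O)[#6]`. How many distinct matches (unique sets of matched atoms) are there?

3

[#6][CX3](=O)[#6] is the SMARTS for a ketone: a carbonyl carbon (no H) flanked by two carbons.
The molecule carries 3 separate instances of an acetyl/ketone group (-C(=O)CH3) meeting every constraint; each maps to a distinct set of atoms, giving 3 matches.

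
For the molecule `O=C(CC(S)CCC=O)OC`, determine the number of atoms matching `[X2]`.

The query [X2] means: any atom with exactly two total connections (bonds + H).
Check the 11 heavy atoms by environment: 5× C (X4) → no; 1× S (X2) → match; 2× C (X3) → no; 2× O (X1) → no; 1× O (X2) → match.
Summing the matching environments: 1 + 1 = 2 matching atoms.

2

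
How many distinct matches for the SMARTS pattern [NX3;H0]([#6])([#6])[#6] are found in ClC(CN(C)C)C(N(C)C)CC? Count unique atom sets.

2

[NX3;H0]([#6])([#6])[#6] is the SMARTS for a tertiary amine: a trivalent nitrogen with no H, bonded to three carbons.
The molecule carries 2 separate instances of a dimethylamino group (-N(CH3)2) meeting every constraint; each maps to a distinct set of atoms, giving 2 matches.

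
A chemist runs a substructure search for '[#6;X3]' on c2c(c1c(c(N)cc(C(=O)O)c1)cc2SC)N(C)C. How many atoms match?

11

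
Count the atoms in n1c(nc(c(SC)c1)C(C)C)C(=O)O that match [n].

Check the 14 heavy atoms by environment: 2× n (aromatic) → match; 4× c (aromatic) → no; 5× C → no; 2× O → no; 1× S → no.
That gives 2 matching atoms.

2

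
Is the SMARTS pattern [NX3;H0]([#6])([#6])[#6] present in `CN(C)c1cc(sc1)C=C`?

Yes

The pattern [NX3;H0]([#6])([#6])[#6] describes a trivalent nitrogen with no H, bonded to three carbons — a tertiary amine.
The molecule carries a dimethylamino group (-N(CH3)2), whose atoms satisfy every constraint of the query, so the pattern matches.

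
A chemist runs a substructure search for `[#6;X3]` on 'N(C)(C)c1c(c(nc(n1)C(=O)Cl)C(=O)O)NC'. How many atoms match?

6

The query [#6;X3] means: any carbon (aromatic or not) with three total connections.
Check the 17 heavy atoms by environment: 2× n (aromatic, X2) → no; 4× c (aromatic, X3) → match; 2× C (X3) → match; 2× O (X1) → no; 1× Cl (X1) → no; 1× O (X2) → no; 2× N (X3) → no; 3× C (X4) → no.
Summing the matching environments: 4 + 2 = 6 matching atoms.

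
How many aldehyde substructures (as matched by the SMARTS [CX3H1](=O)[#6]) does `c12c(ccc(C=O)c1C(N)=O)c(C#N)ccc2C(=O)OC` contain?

1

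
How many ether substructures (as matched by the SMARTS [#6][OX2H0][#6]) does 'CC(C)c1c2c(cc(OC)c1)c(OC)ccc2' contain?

[#6][OX2H0][#6] is the SMARTS for an ether: an aliphatic oxygen bridging two carbons with no H on the oxygen.
The molecule carries 2 separate instances of a methoxy ether (-OCH3) meeting every constraint; each maps to a distinct set of atoms, giving 2 matches.

2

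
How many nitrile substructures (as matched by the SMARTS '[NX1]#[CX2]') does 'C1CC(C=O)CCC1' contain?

[NX1]#[CX2] is the SMARTS for a nitrile: a nitrogen triple-bonded to a two-connected carbon.
No fragment in the molecule satisfies every constraint, giving 0 matches.

0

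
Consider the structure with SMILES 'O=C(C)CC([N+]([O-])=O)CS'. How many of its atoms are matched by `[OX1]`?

3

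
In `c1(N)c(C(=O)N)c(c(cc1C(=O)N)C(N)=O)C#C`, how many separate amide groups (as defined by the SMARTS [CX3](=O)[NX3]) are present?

[CX3](=O)[NX3] is the SMARTS for an amide: a carbonyl carbon bonded to a trivalent nitrogen.
The molecule carries 3 separate instances of a primary amide (-C(=O)NH2) meeting every constraint; each maps to a distinct set of atoms, giving 3 matches.

3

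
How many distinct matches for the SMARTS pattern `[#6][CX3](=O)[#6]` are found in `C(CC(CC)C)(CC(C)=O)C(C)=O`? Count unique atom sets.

2

[#6][CX3](=O)[#6] is the SMARTS for a ketone: a carbonyl carbon (no H) flanked by two carbons.
The molecule carries 2 separate instances of an acetyl/ketone group (-C(=O)CH3) meeting every constraint; each maps to a distinct set of atoms, giving 2 matches.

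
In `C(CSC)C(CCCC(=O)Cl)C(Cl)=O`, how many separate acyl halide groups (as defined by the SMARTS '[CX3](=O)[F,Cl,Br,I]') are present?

2

[CX3](=O)[F,Cl,Br,I] is the SMARTS for an acyl halide: a carbonyl carbon bonded to a halogen.
The molecule carries 2 separate instances of an acyl chloride (-C(=O)Cl) meeting every constraint; each maps to a distinct set of atoms, giving 2 matches.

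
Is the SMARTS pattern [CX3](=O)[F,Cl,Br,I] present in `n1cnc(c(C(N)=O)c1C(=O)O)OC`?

The pattern [CX3](=O)[F,Cl,Br,I] describes a carbonyl carbon bonded to a halogen — an acyl halide.
The closest candidate here is a carboxylic acid group (-C(=O)OH), but the carbonyl is bonded to -OH, not to a halogen. No other fragment satisfies the full query, so there is no match.

No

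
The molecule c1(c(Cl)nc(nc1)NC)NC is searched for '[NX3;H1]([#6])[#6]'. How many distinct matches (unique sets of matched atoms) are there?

[NX3;H1]([#6])[#6] is the SMARTS for a secondary amine: a trivalent nitrogen with one H, bonded to two carbons.
The molecule carries 2 separate instances of an N-methylamino group (-NHCH3) meeting every constraint; each maps to a distinct set of atoms, giving 2 matches.

2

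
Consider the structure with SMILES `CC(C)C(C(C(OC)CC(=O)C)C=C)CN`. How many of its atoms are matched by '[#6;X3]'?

3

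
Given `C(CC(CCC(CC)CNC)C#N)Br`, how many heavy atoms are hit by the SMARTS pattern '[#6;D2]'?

Check the 14 heavy atoms by environment: 7× C (D2) → match; 2× C (D3) → no; 1× N (D1) → no; 1× Br (D1) → no; 2× C (D1) → no; 1× N (D2) → no.
That gives 7 matching atoms.

7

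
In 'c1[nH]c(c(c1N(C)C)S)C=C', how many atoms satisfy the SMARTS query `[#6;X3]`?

The query [#6;X3] means: any carbon (aromatic or not) with three total connections.
Check the 11 heavy atoms by environment: 1× n (aromatic, X3) → no; 4× c (aromatic, X3) → match; 2× C (X3) → match; 1× N (X3) → no; 2× C (X4) → no; 1× S (X2) → no.
Summing the matching environments: 4 + 2 = 6 matching atoms.

6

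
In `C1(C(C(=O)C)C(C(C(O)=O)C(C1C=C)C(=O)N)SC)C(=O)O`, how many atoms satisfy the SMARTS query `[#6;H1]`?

7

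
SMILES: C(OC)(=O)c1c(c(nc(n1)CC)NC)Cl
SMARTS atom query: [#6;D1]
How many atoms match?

3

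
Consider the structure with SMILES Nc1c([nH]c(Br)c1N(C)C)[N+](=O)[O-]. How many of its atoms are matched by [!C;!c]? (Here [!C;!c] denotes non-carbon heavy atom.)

The query [!C;!c] means: neither aliphatic nor aromatic carbon — same as [!#6].
Check the 13 heavy atoms by environment: 1× n (aromatic) → match; 4× c (aromatic) → no; 2× N → match; 1× Br → match; 2× C → no; 1× N (charge +1) → match; 1× O (charge -1) → match; 1× O → match.
Summing the matching environments: 1 + 2 + 1 + 1 + 1 + 1 = 7 matching atoms.

7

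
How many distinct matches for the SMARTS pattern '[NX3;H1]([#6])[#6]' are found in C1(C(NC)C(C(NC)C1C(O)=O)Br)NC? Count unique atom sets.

3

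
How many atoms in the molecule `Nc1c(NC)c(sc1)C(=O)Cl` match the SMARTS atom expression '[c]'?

The query [c] means: lowercase c matches aromatic carbon only.
Check the 11 heavy atoms by environment: 1× s (aromatic) → no; 4× c (aromatic) → match; 2× N → no; 2× C → no; 1× O → no; 1× Cl → no.
That gives 4 matching atoms.

4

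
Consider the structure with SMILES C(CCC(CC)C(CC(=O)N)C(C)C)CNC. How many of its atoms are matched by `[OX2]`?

The query [OX2] means: aliphatic oxygen with two total connections — ether, hydroxyl, or ester single-bond O.
Check the 17 heavy atoms by environment: 13× C (X4) → no; 2× N (X3) → no; 1× C (X3) → no; 1× O (X1) → no.
No environment satisfies the query, so 0 matching atoms.

0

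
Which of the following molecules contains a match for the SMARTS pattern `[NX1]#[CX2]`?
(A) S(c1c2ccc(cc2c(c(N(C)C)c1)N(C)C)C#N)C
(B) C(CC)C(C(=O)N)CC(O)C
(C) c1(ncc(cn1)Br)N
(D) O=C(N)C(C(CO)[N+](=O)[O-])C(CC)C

[NX1]#[CX2] describes a nitrogen triple-bonded to a two-connected carbon (a nitrile).
(A) contains a nitrile (-C#N), which satisfies every atom and bond constraint.
(B) has a primary amide (-C(=O)NH2) but the nitrogen is NX3, not NX1.
(C) has a primary amino group (-NH2) but the nitrogen is NX3 (three connections), not NX1 triple-bonded.
(D) has a primary amide (-C(=O)NH2) but the nitrogen is NX3, not NX1.
So the answer is (A).

A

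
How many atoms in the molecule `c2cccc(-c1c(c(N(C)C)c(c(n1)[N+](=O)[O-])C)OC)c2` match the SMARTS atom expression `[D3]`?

8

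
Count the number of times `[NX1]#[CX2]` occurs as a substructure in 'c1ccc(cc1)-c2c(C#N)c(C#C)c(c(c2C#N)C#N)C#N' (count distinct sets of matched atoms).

4

[NX1]#[CX2] is the SMARTS for a nitrile: a nitrogen triple-bonded to a two-connected carbon.
The molecule carries 4 separate instances of a nitrile (-C#N) meeting every constraint; each maps to a distinct set of atoms, giving 4 matches.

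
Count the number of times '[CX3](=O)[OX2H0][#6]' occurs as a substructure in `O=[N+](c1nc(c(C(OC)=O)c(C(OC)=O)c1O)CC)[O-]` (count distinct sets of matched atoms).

[CX3](=O)[OX2H0][#6] is the SMARTS for an ester: a carbonyl carbon bonded to an oxygen that is itself bonded to carbon (no H on that O).
The molecule carries 2 separate instances of a methyl-ester group (-C(=O)OCH3) meeting every constraint; each maps to a distinct set of atoms, giving 2 matches.

2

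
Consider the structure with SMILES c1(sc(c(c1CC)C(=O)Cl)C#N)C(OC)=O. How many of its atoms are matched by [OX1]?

The query [OX1] means: aliphatic oxygen with one total connection — typically a carbonyl =O or an oxide.
Check the 16 heavy atoms by environment: 1× s (aromatic, X2) → no; 4× c (aromatic, X3) → no; 3× C (X4) → no; 2× C (X3) → no; 2× O (X1) → match; 1× Cl (X1) → no; 1× C (X2) → no; 1× N (X1) → no; 1× O (X2) → no.
That gives 2 matching atoms.

2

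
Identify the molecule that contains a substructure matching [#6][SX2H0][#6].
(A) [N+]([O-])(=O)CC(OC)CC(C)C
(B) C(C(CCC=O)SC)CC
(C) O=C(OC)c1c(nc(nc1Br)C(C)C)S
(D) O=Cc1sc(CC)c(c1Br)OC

B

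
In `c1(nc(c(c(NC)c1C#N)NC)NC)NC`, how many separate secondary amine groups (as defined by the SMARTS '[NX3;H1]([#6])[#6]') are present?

4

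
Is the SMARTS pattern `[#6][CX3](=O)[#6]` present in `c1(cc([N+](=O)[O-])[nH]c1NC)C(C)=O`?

Yes

The pattern [#6][CX3](=O)[#6] describes a carbonyl carbon (no H) flanked by two carbons — a ketone.
The molecule carries an acetyl/ketone group (-C(=O)CH3), whose atoms satisfy every constraint of the query, so the pattern matches.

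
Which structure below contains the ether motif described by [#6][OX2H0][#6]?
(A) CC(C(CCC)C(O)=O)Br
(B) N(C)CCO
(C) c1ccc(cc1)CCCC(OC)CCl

C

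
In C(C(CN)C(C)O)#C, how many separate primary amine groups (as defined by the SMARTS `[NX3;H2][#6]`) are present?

1

[NX3;H2][#6] is the SMARTS for a primary amine: a trivalent nitrogen with two H attached to carbon.
Exactly one fragment in the molecule meets all constraints, giving 1 match.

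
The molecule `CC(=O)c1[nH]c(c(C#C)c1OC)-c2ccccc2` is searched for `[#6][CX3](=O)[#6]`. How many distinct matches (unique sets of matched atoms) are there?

[#6][CX3](=O)[#6] is the SMARTS for a ketone: a carbonyl carbon (no H) flanked by two carbons.
Exactly one fragment in the molecule meets all constraints, giving 1 match.

1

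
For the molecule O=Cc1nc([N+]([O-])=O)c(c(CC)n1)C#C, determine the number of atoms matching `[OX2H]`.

Check the 15 heavy atoms by environment: 2× n (aromatic, H0, X2) → no; 4× c (aromatic, H0, X3) → no; 1× C (H2, X4) → no; 1× C (H3, X4) → no; 1× C (H0, X2) → no; 1× C (H1, X2) → no; 1× C (H1, X3) → no; 2× O (H0, X1) → no; 1× N (charge +1, H0, X3) → no; 1× O (charge -1, H0, X1) → no.
No environment satisfies the query, so 0 matching atoms.

0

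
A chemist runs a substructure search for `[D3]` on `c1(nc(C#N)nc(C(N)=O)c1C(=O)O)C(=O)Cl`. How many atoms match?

7

The query [D3] means: atom with exactly three heavy-atom neighbours.
Check the 17 heavy atoms by environment: 2× n (aromatic, D2) → no; 4× c (aromatic, D3) → match; 1× C (D2) → no; 2× N (D1) → no; 3× C (D3) → match; 4× O (D1) → no; 1× Cl (D1) → no.
Summing the matching environments: 4 + 3 = 7 matching atoms.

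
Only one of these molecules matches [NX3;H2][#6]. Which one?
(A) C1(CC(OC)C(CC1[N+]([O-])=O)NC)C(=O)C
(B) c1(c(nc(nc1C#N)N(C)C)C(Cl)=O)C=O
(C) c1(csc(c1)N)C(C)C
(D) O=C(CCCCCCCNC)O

[NX3;H2][#6] describes a trivalent nitrogen with two H attached to carbon (a primary amine).
(A) has a nitro group (-[N+](=O)[O-]) but the nitrogen is [N+] with no H, not NX3H2.
(B) has a dimethylamino group (-N(CH3)2) but the nitrogen has H0, not H2.
(C) contains a primary amino group (-NH2), which satisfies every atom and bond constraint.
(D) has an N-methylamino group (-NHCH3) but the nitrogen bears two carbons and only one H (H1), not H2.
So the answer is (C).

C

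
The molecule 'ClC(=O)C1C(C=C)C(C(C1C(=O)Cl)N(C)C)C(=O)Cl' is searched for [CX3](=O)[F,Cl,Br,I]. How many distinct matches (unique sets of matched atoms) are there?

[CX3](=O)[F,Cl,Br,I] is the SMARTS for an acyl halide: a carbonyl carbon bonded to a halogen.
The molecule carries 3 separate instances of an acyl chloride (-C(=O)Cl) meeting every constraint; each maps to a distinct set of atoms, giving 3 matches.

3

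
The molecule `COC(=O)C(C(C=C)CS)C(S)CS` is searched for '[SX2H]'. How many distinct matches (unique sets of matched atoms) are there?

3

[SX2H] is the SMARTS for a thiol: an aliphatic sulfur with two connections, one being H.
The molecule carries 3 separate instances of a thiol (-SH) meeting every constraint; each maps to a distinct set of atoms, giving 3 matches.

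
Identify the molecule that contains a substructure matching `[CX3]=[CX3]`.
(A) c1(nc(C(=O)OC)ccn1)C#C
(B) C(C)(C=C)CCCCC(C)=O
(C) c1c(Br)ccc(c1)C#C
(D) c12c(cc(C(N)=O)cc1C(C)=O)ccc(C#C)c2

B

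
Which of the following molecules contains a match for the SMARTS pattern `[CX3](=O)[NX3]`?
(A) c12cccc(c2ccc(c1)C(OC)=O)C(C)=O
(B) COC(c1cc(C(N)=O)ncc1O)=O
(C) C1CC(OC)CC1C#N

[CX3](=O)[NX3] describes a carbonyl carbon bonded to a trivalent nitrogen (an amide).
(A) has a methyl-ester group (-C(=O)OCH3) but the carbonyl is bonded to O, not to an NX3 nitrogen.
(B) contains a primary amide (-C(=O)NH2), which satisfies every atom and bond constraint.
(C) has a nitrile (-C#N) but the nitrile N is NX1 (triple-bonded), not NX3.
So the answer is (B).

B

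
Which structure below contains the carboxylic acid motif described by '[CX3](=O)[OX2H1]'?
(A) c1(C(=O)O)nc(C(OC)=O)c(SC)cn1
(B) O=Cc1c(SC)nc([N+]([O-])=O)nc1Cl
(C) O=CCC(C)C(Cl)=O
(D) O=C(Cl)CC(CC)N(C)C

[CX3](=O)[OX2H1] describes an sp2 carbon double-bonded to O and single-bonded to an -OH oxygen (a carboxylic acid).
(A) contains a carboxylic acid group (-C(=O)OH), which satisfies every atom and bond constraint.
(B) has an aldehyde (-CHO) but there is no singly-bonded oxygen on the carbonyl carbon.
(C) has an acyl chloride (-C(=O)Cl) but the carbonyl is bonded to Cl, not to an -OH oxygen.
(D) has an acyl chloride (-C(=O)Cl) but the carbonyl is bonded to Cl, not to an -OH oxygen.
So the answer is (A).

A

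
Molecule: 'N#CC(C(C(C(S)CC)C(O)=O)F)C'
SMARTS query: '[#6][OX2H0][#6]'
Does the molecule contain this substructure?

No

The pattern [#6][OX2H0][#6] describes an aliphatic oxygen bridging two carbons with no H on the oxygen — an ether.
The closest candidate here is a carboxylic acid group (-C(=O)OH), but the -OH oxygen has H1; the =O is OX1, not OX2. No other fragment satisfies the full query, so there is no match.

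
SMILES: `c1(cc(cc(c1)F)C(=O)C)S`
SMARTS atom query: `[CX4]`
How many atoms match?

1

The query [CX4] means: C with X4: aliphatic carbon with exactly 4 total connections (bonds + H).
Check the 11 heavy atoms by environment: 6× c (aromatic, X3) → no; 1× S (X2) → no; 1× F (X1) → no; 1× C (X3) → no; 1× O (X1) → no; 1× C (X4) → match.
That gives 1 matching atom.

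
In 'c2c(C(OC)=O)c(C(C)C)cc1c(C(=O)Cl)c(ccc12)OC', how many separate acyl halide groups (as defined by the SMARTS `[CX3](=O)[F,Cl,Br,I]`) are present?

1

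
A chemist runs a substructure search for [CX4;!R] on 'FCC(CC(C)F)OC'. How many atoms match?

The query [CX4;!R] means: aliphatic carbon with four total connections, not in a ring.
Check the 9 heavy atoms by environment: 6× C (X4, acyclic) → match; 2× F (X1, acyclic) → no; 1× O (X2, acyclic) → no.
That gives 6 matching atoms.

6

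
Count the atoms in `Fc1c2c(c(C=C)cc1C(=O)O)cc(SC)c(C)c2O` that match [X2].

3

Check the 20 heavy atoms by environment: 10× c (aromatic, X3) → no; 1× S (X2) → match; 2× C (X4) → no; 2× O (X2) → match; 1× F (X1) → no; 3× C (X3) → no; 1× O (X1) → no.
Summing the matching environments: 1 + 2 = 3 matching atoms.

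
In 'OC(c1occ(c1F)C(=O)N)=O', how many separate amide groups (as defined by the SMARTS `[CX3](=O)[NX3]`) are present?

1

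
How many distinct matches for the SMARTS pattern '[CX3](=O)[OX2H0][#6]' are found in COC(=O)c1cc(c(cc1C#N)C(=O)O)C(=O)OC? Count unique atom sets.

2

[CX3](=O)[OX2H0][#6] is the SMARTS for an ester: a carbonyl carbon bonded to an oxygen that is itself bonded to carbon (no H on that O).
The molecule carries 2 separate instances of a methyl-ester group (-C(=O)OCH3) meeting every constraint; each maps to a distinct set of atoms, giving 2 matches.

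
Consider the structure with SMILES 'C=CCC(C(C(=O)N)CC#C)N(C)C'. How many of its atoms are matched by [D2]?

The query [D2] means: atom with exactly two heavy-atom neighbours.
Check the 14 heavy atoms by environment: 4× C (D2) → match; 3× C (D3) → no; 4× C (D1) → no; 1× O (D1) → no; 1× N (D1) → no; 1× N (D3) → no.
That gives 4 matching atoms.

4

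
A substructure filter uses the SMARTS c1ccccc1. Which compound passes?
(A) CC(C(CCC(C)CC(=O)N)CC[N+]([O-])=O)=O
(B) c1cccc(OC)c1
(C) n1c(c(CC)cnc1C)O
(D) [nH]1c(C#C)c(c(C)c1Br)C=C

c1ccccc1 describes six aromatic carbons in a ring (a benzene ring).
(A) has a methyl group (-CH3) but no six-membered all-carbon aromatic ring is present.
(B) contains the required atom environment, so the pattern matches.
(C) has a methyl group (-CH3) but no six-membered all-carbon aromatic ring is present.
(D) has a methyl group (-CH3) but no six-membered all-carbon aromatic ring is present.
So the answer is (B).

B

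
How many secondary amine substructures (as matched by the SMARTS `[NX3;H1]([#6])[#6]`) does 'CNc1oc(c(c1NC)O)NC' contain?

3

[NX3;H1]([#6])[#6] is the SMARTS for a secondary amine: a trivalent nitrogen with one H, bonded to two carbons.
The molecule carries 3 separate instances of an N-methylamino group (-NHCH3) meeting every constraint; each maps to a distinct set of atoms, giving 3 matches.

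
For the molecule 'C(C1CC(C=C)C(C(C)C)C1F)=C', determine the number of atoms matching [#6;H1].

The query [#6;H1] means: any carbon bearing exactly one hydrogen.
Check the 13 heavy atoms by environment: 7× C (H1) → match; 3× C (H2) → no; 1× F (H0) → no; 2× C (H3) → no.
That gives 7 matching atoms.

7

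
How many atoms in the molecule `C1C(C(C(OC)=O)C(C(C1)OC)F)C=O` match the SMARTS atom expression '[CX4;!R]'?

The query [CX4;!R] means: aliphatic carbon with four total connections, not in a ring.
Check the 15 heavy atoms by environment: 6× C (X4, in 6-ring) → no; 2× O (X2, acyclic) → no; 2× C (X4, acyclic) → match; 2× C (X3, acyclic) → no; 2× O (X1, acyclic) → no; 1× F (X1, acyclic) → no.
That gives 2 matching atoms.

2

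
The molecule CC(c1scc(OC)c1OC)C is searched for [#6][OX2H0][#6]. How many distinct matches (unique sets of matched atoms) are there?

[#6][OX2H0][#6] is the SMARTS for an ether: an aliphatic oxygen bridging two carbons with no H on the oxygen.
The molecule carries 2 separate instances of a methoxy ether (-OCH3) meeting every constraint; each maps to a distinct set of atoms, giving 2 matches.

2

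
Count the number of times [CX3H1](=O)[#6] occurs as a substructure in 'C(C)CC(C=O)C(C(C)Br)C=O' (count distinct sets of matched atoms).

2

[CX3H1](=O)[#6] is the SMARTS for an aldehyde: an sp2 carbon with one H, double-bonded to O and single-bonded to carbon.
The molecule carries 2 separate instances of an aldehyde (-CHO) meeting every constraint; each maps to a distinct set of atoms, giving 2 matches.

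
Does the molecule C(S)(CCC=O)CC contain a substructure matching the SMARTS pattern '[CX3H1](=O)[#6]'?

The pattern [CX3H1](=O)[#6] describes an sp2 carbon with one H, double-bonded to O and single-bonded to carbon — an aldehyde.
The molecule carries an aldehyde (-CHO), whose atoms satisfy every constraint of the query, so the pattern matches.

Yes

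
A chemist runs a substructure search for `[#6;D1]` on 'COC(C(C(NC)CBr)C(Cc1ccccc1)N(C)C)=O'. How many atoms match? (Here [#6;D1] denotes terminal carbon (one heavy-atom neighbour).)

4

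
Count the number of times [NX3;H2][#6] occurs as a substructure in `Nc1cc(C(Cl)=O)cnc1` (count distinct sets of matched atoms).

1

[NX3;H2][#6] is the SMARTS for a primary amine: a trivalent nitrogen with two H attached to carbon.
Exactly one fragment in the molecule meets all constraints, giving 1 match.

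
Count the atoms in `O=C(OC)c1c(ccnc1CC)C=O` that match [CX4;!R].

3

The query [CX4;!R] means: aliphatic carbon with four total connections, not in a ring.
Check the 14 heavy atoms by environment: 1× n (aromatic, X2, in 6-ring) → no; 5× c (aromatic, X3, in 6-ring) → no; 2× C (X3, acyclic) → no; 2× O (X1, acyclic) → no; 1× O (X2, acyclic) → no; 3× C (X4, acyclic) → match.
That gives 3 matching atoms.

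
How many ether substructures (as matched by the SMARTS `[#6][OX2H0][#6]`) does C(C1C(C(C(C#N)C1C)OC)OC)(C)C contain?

2

[#6][OX2H0][#6] is the SMARTS for an ether: an aliphatic oxygen bridging two carbons with no H on the oxygen.
The molecule carries 2 separate instances of a methoxy ether (-OCH3) meeting every constraint; each maps to a distinct set of atoms, giving 2 matches.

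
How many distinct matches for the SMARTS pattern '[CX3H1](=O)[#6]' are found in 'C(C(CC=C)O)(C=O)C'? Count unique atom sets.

1

[CX3H1](=O)[#6] is the SMARTS for an aldehyde: an sp2 carbon with one H, double-bonded to O and single-bonded to carbon.
Exactly one fragment in the molecule meets all constraints, giving 1 match.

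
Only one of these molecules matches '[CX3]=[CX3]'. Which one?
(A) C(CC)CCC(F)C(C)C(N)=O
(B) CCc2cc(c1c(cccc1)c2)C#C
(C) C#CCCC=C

C

[CX3]=[CX3] describes a non-aromatic C=C double bond between two sp2 carbons (an alkene).
(A) has an ethyl group (-CH2CH3) but its C-C bond is a single bond between CX4 carbons, not CX3=CX3.
(B) has an ethyl group (-CH2CH3) but its C-C bond is a single bond between CX4 carbons, not CX3=CX3.
(C) contains a vinyl group (-CH=CH2), which satisfies every atom and bond constraint.
So the answer is (C).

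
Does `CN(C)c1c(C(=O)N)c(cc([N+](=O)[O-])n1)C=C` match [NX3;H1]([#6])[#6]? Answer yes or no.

The pattern [NX3;H1]([#6])[#6] describes a trivalent nitrogen with one H, bonded to two carbons — a secondary amine.
The closest candidate here is a primary amide (-C(=O)NH2), but the -C(=O)NH2 nitrogen has H2, not H1. No other fragment satisfies the full query, so there is no match.

No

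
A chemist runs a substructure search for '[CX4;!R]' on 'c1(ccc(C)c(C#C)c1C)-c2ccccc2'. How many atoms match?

The query [CX4;!R] means: aliphatic carbon with four total connections, not in a ring.
Check the 16 heavy atoms by environment: 12× c (aromatic, X3, in 6-ring) → no; 2× C (X4, acyclic) → match; 2× C (X2, acyclic) → no.
That gives 2 matching atoms.

2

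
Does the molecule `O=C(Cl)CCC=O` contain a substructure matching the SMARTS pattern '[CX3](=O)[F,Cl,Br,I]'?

Yes

The pattern [CX3](=O)[F,Cl,Br,I] describes a carbonyl carbon bonded to a halogen — an acyl halide.
The molecule carries an acyl chloride (-C(=O)Cl), whose atoms satisfy every constraint of the query, so the pattern matches.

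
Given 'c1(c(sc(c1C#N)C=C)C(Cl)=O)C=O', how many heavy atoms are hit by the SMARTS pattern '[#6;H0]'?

The query [#6;H0] means: any carbon with no attached hydrogen.
Check the 14 heavy atoms by environment: 1× s (aromatic, H0) → no; 4× c (aromatic, H0) → match; 2× C (H0) → match; 1× N (H0) → no; 2× C (H1) → no; 2× O (H0) → no; 1× Cl (H0) → no; 1× C (H2) → no.
Summing the matching environments: 4 + 2 = 6 matching atoms.

6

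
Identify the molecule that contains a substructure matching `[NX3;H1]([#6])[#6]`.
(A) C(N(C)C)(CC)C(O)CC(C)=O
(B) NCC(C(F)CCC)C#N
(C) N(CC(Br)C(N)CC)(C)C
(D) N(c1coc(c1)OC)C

[NX3;H1]([#6])[#6] describes a trivalent nitrogen with one H, bonded to two carbons (a secondary amine).
(A) has a dimethylamino group (-N(CH3)2) but the nitrogen has H0, not H1.
(B) has a primary amino group (-NH2) but the nitrogen has H2 and only one carbon neighbour.
(C) has a dimethylamino group (-N(CH3)2) but the nitrogen has H0, not H1.
(D) contains an N-methylamino group (-NHCH3), which satisfies every atom and bond constraint.
So the answer is (D).

D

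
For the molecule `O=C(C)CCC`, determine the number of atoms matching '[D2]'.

The query [D2] means: atom with exactly two heavy-atom neighbours.
Check the 6 heavy atoms by environment: 2× C (D2) → match; 2× C (D1) → no; 1× C (D3) → no; 1× O (D1) → no.
That gives 2 matching atoms.

2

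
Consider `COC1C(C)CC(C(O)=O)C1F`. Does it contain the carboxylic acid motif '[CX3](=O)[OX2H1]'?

Yes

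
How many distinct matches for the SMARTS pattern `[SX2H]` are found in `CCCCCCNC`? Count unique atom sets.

0

[SX2H] is the SMARTS for a thiol: an aliphatic sulfur with two connections, one being H.
No fragment in the molecule satisfies every constraint, giving 0 matches.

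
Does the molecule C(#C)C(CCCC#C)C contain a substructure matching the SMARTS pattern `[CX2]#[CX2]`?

The pattern [CX2]#[CX2] describes a carbon-carbon triple bond — an alkyne.
The molecule carries an ethynyl group (-C#CH), whose atoms satisfy every constraint of the query, so the pattern matches.

Yes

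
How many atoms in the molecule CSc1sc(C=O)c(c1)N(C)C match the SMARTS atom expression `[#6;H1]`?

2

The query [#6;H1] means: any carbon bearing exactly one hydrogen.
Check the 12 heavy atoms by environment: 1× s (aromatic, H0) → no; 3× c (aromatic, H0) → no; 1× c (aromatic, H1) → match; 1× C (H1) → match; 1× O (H0) → no; 1× S (H0) → no; 3× C (H3) → no; 1× N (H0) → no.
Summing the matching environments: 1 + 1 = 2 matching atoms.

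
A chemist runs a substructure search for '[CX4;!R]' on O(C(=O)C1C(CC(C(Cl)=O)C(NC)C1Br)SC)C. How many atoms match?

3

The query [CX4;!R] means: aliphatic carbon with four total connections, not in a ring.
Check the 18 heavy atoms by environment: 6× C (X4, in 6-ring) → no; 1× S (X2, acyclic) → no; 3× C (X4, acyclic) → match; 1× N (X3, acyclic) → no; 2× C (X3, acyclic) → no; 2× O (X1, acyclic) → no; 1× Cl (X1, acyclic) → no; 1× Br (X1, acyclic) → no; 1× O (X2, acyclic) → no.
That gives 3 matching atoms.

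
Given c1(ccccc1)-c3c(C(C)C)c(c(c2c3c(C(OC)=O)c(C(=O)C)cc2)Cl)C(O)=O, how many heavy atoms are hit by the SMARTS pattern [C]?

8

The query [C] means: uppercase C matches aliphatic (non-aromatic) carbon only.
Check the 30 heavy atoms by environment: 16× c (aromatic) → no; 1× Cl → no; 8× C → match; 5× O → no.
That gives 8 matching atoms.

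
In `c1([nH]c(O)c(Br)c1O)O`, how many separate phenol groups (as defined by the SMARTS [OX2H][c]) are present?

[OX2H][c] is the SMARTS for a phenol: a hydroxyl oxygen attached to an aromatic carbon.
The molecule carries 3 separate instances of a hydroxyl group (-OH) meeting every constraint; each maps to a distinct set of atoms, giving 3 matches.

3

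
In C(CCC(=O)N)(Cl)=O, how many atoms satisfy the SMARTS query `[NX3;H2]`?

1

The query [NX3;H2] means: aliphatic N with 3 total connections, two of them H — an -NH2 nitrogen (amine or amide).
Check the 8 heavy atoms by environment: 2× C (H2, X4) → no; 2× C (H0, X3) → no; 2× O (H0, X1) → no; 1× Cl (H0, X1) → no; 1× N (H2, X3) → match.
That gives 1 matching atom.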